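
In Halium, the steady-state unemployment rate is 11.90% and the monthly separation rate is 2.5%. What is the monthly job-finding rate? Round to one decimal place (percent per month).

From u* = s/(s+f): f = s·(1−u)/u.
f = 2.5 × (1 − 0.1190) / 0.1190 = 2.2025 / 0.1190 ≈ 18.5% per month.

Job-finding rate ≈ 18.5% per month.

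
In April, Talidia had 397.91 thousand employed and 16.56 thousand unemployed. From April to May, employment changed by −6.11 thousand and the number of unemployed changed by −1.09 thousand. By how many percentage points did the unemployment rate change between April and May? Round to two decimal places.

The unemployment rate changed by −0.20 percentage points.

April: labor force = 397.91 + 16.56 = 414.47; u = 16.56/414.47 = 4.00%.
May: labor force = 391.80 + 15.47 = 407.27; u = 15.47/407.27 = 3.80%.
Change = 3.80% − 4.00% = −0.20 pp.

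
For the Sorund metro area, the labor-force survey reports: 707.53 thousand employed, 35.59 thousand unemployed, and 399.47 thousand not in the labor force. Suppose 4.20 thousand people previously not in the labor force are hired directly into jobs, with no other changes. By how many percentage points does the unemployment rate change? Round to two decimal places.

Initially, labor force = 707.53 + 35.59 = 743.12 thousand, so u = 35.59/743.12 = 4.79%.
After the change, employed and labor force both rise by 4.20; unemployed unchanged → E = 711.73, U = 35.59, labor force = 747.32 thousand.
New unemployment rate = 35.59 / 747.32 = 4.76%.
Change = 4.76% − 4.79% = −0.03 percentage points.

The unemployment rate changes by −0.03 percentage points.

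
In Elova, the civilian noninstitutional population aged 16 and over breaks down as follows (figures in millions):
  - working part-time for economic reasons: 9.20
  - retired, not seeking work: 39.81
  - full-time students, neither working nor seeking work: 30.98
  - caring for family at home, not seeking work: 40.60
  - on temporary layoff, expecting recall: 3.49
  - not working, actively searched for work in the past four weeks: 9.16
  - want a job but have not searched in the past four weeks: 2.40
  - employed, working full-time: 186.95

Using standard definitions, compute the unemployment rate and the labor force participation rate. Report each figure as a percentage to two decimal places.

Unemployment rate ≈ 6.06%; labor force participation rate ≈ 64.73%.

Employed = 9.20 + 186.95 = 196.15 million (anyone who worked, including part-time for economic reasons, counts as employed).
Unemployed = 3.49 + 9.16 = 12.65 million (jobless and actively searching, or on temporary layoff).
Labor force = 196.15 + 12.65 = 208.80 million.
Not in labor force = 39.81 + 30.98 + 40.60 + 2.40 = 113.79 million (those not working and not actively searching are outside the labor force — including those who want a job but have given up searching).
Civilian working-age population = 208.80 + 113.79 = 322.59 million.
Unemployment rate = 12.65 / 208.80 = 6.06%.
Labor force participation rate = 208.80 / 322.59 = 64.73%.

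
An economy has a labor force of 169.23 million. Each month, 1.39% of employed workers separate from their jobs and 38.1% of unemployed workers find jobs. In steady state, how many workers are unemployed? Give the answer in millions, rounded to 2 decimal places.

About 5.96 million are unemployed in steady state.

Steady-state unemployment rate u* = s/(s+f) = 1.39/(1.39+38.1) = 0.035199.
Unemployed = u* × labor force = 0.035199 × 169.23 ≈ 5.96 million.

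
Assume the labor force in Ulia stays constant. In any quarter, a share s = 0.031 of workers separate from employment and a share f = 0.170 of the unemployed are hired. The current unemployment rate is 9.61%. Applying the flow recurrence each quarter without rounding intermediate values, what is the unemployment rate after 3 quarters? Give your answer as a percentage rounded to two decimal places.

With a fixed labor force, u_{t+1} = u_t + s·(1−u_t) − f·u_t = u_t·(1−s−f) + s.
Here 1−s−f = 0.799 and s = 0.031.
u_1 = 0.096100 × 0.799 + 0.031 = 0.107784.
u_2 = 0.107784 × 0.799 + 0.031 = 0.117119.
u_3 = 0.117119 × 0.799 + 0.031 = 0.124578.

Unemployment rate after three quarters ≈ 12.46%.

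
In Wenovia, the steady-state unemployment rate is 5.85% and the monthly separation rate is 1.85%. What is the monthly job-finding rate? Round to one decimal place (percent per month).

From u* = s/(s+f): f = s·(1−u)/u.
f = 1.85 × (1 − 0.0585) / 0.0585 = 1.7418 / 0.0585 ≈ 29.8% per month.

Job-finding rate ≈ 29.8% per month.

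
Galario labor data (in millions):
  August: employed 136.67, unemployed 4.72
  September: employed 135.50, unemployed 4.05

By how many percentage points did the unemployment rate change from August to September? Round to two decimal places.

The unemployment rate changed by −0.44 percentage points.

August: labor force = 136.67 + 4.72 = 141.39; u = 4.72/141.39 = 3.34%.
September: labor force = 135.50 + 4.05 = 139.55; u = 4.05/139.55 = 2.90%.
Change = 2.90% − 3.34% = −0.44 pp.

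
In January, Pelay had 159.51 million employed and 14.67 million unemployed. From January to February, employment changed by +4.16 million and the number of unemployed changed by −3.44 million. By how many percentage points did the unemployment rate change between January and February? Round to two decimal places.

January: labor force = 159.51 + 14.67 = 174.18; u = 14.67/174.18 = 8.42%.
February: labor force = 163.67 + 11.23 = 174.90; u = 11.23/174.90 = 6.42%.
Change = 6.42% − 8.42% = −2.00 pp.

The unemployment rate changed by −2.00 percentage points.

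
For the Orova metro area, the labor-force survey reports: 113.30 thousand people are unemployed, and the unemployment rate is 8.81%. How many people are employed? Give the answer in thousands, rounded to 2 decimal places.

Labor force = U / u = 113.30 / 0.0881 ≈ 1,286.04 thousand.
Employed = labor force − unemployed = 1,286.04 − 113.30 = 1,172.74 thousand.

About 1,172.74 thousand are employed.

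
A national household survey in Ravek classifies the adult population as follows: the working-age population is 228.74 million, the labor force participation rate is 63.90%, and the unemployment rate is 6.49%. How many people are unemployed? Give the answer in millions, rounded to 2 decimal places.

Labor force = 0.6390 × 228.74 = 146.16 million.
Unemployed = 0.0649 × 146.16 ≈ 9.49 million.

About 9.49 million are unemployed.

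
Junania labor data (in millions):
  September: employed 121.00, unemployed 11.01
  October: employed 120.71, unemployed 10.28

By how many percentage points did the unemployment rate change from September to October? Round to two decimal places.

The unemployment rate changed by −0.49 percentage points.

September: labor force = 121.00 + 11.01 = 132.01; u = 11.01/132.01 = 8.34%.
October: labor force = 120.71 + 10.28 = 130.99; u = 10.28/130.99 = 7.85%.
Change = 7.85% − 8.34% = −0.49 pp.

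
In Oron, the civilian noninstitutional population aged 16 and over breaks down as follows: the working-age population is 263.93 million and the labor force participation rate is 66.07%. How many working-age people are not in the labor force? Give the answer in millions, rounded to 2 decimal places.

Share not in the labor force = 1 − 0.6607 = 0.3393.
Not in labor force = 0.3393 × 263.93 ≈ 89.55 million.

About 89.55 million are not in the labor force.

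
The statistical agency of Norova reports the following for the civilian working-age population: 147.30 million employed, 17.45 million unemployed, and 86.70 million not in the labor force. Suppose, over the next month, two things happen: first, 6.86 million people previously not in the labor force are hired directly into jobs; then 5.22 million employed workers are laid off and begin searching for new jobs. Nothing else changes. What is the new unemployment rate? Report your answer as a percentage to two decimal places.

Initially, labor force = 147.30 + 17.45 = 164.75 million, so u = 17.45/164.75 = 10.59%.
After the first change, employed and labor force both rise by 6.86; unemployed unchanged → E = 154.16, U = 17.45, labor force = 171.61 million.
After the second change, employed falls and unemployed rises by 5.22; labor force unchanged → E = 148.94, U = 22.67, labor force = 171.61 million.
New unemployment rate = 22.67 / 171.61 = 13.21%.

New unemployment rate ≈ 13.21%.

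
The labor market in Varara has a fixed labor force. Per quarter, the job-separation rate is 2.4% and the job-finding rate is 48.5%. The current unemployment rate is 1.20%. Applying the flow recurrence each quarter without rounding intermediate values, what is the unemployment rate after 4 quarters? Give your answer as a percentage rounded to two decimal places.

With a fixed labor force, u_{t+1} = u_t + s·(1−u_t) − f·u_t = u_t·(1−s−f) + s.
Here 1−s−f = 0.491 and s = 0.024.
u_1 = 0.012000 × 0.491 + 0.024 = 0.029892.
u_2 = 0.029892 × 0.491 + 0.024 = 0.038677.
u_3 = 0.038677 × 0.491 + 0.024 = 0.042990.
u_4 = 0.042990 × 0.491 + 0.024 = 0.045108.

Unemployment rate after four quarters ≈ 4.51%.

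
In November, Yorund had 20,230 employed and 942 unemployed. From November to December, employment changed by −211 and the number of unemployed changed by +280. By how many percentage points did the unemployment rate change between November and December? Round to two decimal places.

November: labor force = 20,230 + 942 = 21,172; u = 942/21,172 = 4.45%.
December: labor force = 20,019 + 1,222 = 21,241; u = 1,222/21,241 = 5.75%.
Change = 5.75% − 4.45% = +1.30 pp.

The unemployment rate changed by +1.30 percentage points.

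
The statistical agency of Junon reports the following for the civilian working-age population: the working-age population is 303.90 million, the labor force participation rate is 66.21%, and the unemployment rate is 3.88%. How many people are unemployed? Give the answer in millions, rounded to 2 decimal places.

About 7.81 million are unemployed.

Labor force = 0.6621 × 303.90 = 201.21 million.
Unemployed = 0.0388 × 201.21 ≈ 7.81 million.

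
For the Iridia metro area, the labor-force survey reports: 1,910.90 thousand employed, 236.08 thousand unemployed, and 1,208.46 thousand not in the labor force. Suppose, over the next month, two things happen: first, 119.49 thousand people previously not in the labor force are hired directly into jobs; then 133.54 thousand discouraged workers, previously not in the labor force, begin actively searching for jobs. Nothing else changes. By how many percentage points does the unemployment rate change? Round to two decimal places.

Initially, labor force = 1,910.90 + 236.08 = 2,146.98 thousand, so u = 236.08/2,146.98 = 11.00%.
After the first change, employed and labor force both rise by 119.49; unemployed unchanged → E = 2,030.39, U = 236.08, labor force = 2,266.47 thousand.
After the second change, unemployed and labor force both rise by 133.54 → E = 2,030.39, U = 369.62, labor force = 2,400.01 thousand.
New unemployment rate = 369.62 / 2,400.01 = 15.40%.
Change = 15.40% − 11.00% = +4.40 percentage points.

The unemployment rate changes by +4.40 percentage points.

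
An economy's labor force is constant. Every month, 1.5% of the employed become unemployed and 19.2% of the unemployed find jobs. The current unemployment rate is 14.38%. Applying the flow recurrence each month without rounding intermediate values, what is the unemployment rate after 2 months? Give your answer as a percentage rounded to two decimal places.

Unemployment rate after two months ≈ 11.73%.

With a fixed labor force, u_{t+1} = u_t + s·(1−u_t) − f·u_t = u_t·(1−s−f) + s.
Here 1−s−f = 0.793 and s = 0.015.
u_1 = 0.143800 × 0.793 + 0.015 = 0.129033.
u_2 = 0.129033 × 0.793 + 0.015 = 0.117323.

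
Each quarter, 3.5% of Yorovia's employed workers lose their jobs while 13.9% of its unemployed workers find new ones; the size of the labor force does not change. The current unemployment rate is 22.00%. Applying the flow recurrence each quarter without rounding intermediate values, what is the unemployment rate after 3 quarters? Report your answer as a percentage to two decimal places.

Unemployment rate after three quarters ≈ 21.18%.

With a fixed labor force, u_{t+1} = u_t + s·(1−u_t) − f·u_t = u_t·(1−s−f) + s.
Here 1−s−f = 0.826 and s = 0.035.
u_1 = 0.220000 × 0.826 + 0.035 = 0.216720.
u_2 = 0.216720 × 0.826 + 0.035 = 0.214011.
u_3 = 0.214011 × 0.826 + 0.035 = 0.211773.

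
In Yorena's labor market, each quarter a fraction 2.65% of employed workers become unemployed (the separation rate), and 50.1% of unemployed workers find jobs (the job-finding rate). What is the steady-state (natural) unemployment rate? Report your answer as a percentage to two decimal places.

Steady-state unemployment rate ≈ 5.02%.

At steady state the flows balance: s·E = f·U, so U/(E+U) = s/(s+f).
u* = 2.65 / (2.65 + 50.1) = 2.65 / 52.75 = 5.02%.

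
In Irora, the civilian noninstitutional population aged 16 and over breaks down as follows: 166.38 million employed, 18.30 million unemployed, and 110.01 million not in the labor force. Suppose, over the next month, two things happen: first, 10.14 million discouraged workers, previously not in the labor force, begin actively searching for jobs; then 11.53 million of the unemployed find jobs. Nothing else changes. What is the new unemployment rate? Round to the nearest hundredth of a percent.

Initially, labor force = 166.38 + 18.30 = 184.68 million, so u = 18.30/184.68 = 9.91%.
After the first change, unemployed and labor force both rise by 10.14 → E = 166.38, U = 28.44, labor force = 194.82 million.
After the second change, unemployed falls and employed rises by 11.53; labor force unchanged → E = 177.91, U = 16.91, labor force = 194.82 million.
New unemployment rate = 16.91 / 194.82 = 8.68%.

New unemployment rate ≈ 8.68%.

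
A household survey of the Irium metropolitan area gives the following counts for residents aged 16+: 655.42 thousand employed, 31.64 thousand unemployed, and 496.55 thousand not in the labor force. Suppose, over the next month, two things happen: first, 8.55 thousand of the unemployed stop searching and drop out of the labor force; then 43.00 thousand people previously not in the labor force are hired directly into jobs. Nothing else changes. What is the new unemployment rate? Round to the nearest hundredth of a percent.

Initially, labor force = 655.42 + 31.64 = 687.06 thousand, so u = 31.64/687.06 = 4.61%.
After the first change, unemployed and labor force both fall by 8.55 → E = 655.42, U = 23.09, labor force = 678.51 thousand.
After the second change, employed and labor force both rise by 43.00; unemployed unchanged → E = 698.42, U = 23.09, labor force = 721.51 thousand.
New unemployment rate = 23.09 / 721.51 = 3.20%.

New unemployment rate ≈ 3.20%.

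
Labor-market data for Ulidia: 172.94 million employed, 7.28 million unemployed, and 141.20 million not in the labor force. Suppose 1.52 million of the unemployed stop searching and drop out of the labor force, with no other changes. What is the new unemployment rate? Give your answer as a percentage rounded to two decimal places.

Initially, labor force = 172.94 + 7.28 = 180.22 million, so u = 7.28/180.22 = 4.04%.
After the change, unemployed and labor force both fall by 1.52 → E = 172.94, U = 5.76, labor force = 178.70 million.
New unemployment rate = 5.76 / 178.70 = 3.22%.

New unemployment rate ≈ 3.22%.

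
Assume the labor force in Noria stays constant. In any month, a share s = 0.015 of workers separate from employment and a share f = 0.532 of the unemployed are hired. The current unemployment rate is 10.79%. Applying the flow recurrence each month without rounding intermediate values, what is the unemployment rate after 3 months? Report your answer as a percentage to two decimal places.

With a fixed labor force, u_{t+1} = u_t + s·(1−u_t) − f·u_t = u_t·(1−s−f) + s.
Here 1−s−f = 0.453 and s = 0.015.
u_1 = 0.107900 × 0.453 + 0.015 = 0.063879.
u_2 = 0.063879 × 0.453 + 0.015 = 0.043937.
u_3 = 0.043937 × 0.453 + 0.015 = 0.034903.

Unemployment rate after three months ≈ 3.49%.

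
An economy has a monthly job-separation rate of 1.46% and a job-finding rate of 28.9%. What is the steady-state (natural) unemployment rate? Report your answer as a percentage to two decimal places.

At steady state the flows balance: s·E = f·U, so U/(E+U) = s/(s+f).
u* = 1.46 / (1.46 + 28.9) = 1.46 / 30.36 = 4.81%.

Steady-state unemployment rate ≈ 4.81%.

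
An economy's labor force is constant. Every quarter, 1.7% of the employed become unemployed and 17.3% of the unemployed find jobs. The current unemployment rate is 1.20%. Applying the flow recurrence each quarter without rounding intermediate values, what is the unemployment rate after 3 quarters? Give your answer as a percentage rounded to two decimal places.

Unemployment rate after three quarters ≈ 4.83%.

With a fixed labor force, u_{t+1} = u_t + s·(1−u_t) − f·u_t = u_t·(1−s−f) + s.
Here 1−s−f = 0.810 and s = 0.017.
u_1 = 0.012000 × 0.810 + 0.017 = 0.026720.
u_2 = 0.026720 × 0.810 + 0.017 = 0.038643.
u_3 = 0.038643 × 0.810 + 0.017 = 0.048301.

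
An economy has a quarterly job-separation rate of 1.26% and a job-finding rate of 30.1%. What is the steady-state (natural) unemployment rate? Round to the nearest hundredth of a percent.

Steady-state unemployment rate ≈ 4.02%.

At steady state the flows balance: s·E = f·U, so U/(E+U) = s/(s+f).
u* = 1.26 / (1.26 + 30.1) = 1.26 / 31.36 = 4.02%.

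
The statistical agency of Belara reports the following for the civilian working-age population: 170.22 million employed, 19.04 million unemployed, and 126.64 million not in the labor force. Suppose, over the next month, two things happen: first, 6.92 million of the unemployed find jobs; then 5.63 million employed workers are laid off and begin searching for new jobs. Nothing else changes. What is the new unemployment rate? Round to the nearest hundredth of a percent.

Initially, labor force = 170.22 + 19.04 = 189.26 million, so u = 19.04/189.26 = 10.06%.
After the first change, unemployed falls and employed rises by 6.92; labor force unchanged → E = 177.14, U = 12.12, labor force = 189.26 million.
After the second change, employed falls and unemployed rises by 5.63; labor force unchanged → E = 171.51, U = 17.75, labor force = 189.26 million.
New unemployment rate = 17.75 / 189.26 = 9.38%.

New unemployment rate ≈ 9.38%.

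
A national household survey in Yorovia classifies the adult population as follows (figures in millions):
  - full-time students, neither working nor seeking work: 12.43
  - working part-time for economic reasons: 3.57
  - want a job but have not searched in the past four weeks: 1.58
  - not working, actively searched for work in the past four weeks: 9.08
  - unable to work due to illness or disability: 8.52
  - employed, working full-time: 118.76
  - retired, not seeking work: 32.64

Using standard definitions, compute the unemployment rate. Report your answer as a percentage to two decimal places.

Unemployment rate ≈ 6.91%.

Employed = 3.57 + 118.76 = 122.33 million (anyone who worked, including part-time for economic reasons, counts as employed).
Unemployed = 9.08 million.
Labor force = 122.33 + 9.08 = 131.41 million.
Unemployment rate = 9.08 / 131.41 = 6.91%.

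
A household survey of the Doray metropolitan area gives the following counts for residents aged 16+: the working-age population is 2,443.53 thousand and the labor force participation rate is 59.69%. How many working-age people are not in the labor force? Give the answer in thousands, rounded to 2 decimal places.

Share not in the labor force = 1 − 0.5969 = 0.4031.
Not in labor force = 0.4031 × 2,443.53 ≈ 984.99 thousand.

About 984.99 thousand are not in the labor force.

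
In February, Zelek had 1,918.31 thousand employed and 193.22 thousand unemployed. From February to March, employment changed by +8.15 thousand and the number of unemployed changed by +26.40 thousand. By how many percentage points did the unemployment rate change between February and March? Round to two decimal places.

February: labor force = 1,918.31 + 193.22 = 2,111.53; u = 193.22/2,111.53 = 9.15%.
March: labor force = 1,926.46 + 219.62 = 2,146.08; u = 219.62/2,146.08 = 10.23%.
Change = 10.23% − 9.15% = +1.08 pp.

The unemployment rate changed by +1.08 percentage points.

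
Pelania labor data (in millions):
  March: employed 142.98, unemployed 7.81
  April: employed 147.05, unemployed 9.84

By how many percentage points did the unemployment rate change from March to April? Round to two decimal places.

The unemployment rate changed by +1.09 percentage points.

March: labor force = 142.98 + 7.81 = 150.79; u = 7.81/150.79 = 5.18%.
April: labor force = 147.05 + 9.84 = 156.89; u = 9.84/156.89 = 6.27%.
Change = 6.27% − 5.18% = +1.09 pp.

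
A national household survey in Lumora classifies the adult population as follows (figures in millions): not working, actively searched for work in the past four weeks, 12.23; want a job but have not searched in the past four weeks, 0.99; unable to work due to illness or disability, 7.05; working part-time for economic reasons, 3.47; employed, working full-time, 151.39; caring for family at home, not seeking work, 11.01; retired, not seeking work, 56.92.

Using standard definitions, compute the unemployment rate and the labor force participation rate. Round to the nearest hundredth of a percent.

Unemployment rate ≈ 7.32%; labor force participation rate ≈ 68.74%.

Employed = 3.47 + 151.39 = 154.86 million (anyone who worked, including part-time for economic reasons, counts as employed).
Unemployed = 12.23 million.
Labor force = 154.86 + 12.23 = 167.09 million.
Not in labor force = 0.99 + 7.05 + 11.01 + 56.92 = 75.97 million (those not working and not actively searching are outside the labor force — including those who want a job but have given up searching).
Civilian working-age population = 167.09 + 75.97 = 243.06 million.
Unemployment rate = 12.23 / 167.09 = 7.32%.
Labor force participation rate = 167.09 / 243.06 = 68.74%.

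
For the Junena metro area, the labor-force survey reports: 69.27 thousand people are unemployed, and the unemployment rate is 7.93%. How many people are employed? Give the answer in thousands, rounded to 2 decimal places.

About 804.25 thousand are employed.

Labor force = U / u = 69.27 / 0.0793 ≈ 873.52 thousand.
Employed = labor force − unemployed = 873.52 − 69.27 = 804.25 thousand.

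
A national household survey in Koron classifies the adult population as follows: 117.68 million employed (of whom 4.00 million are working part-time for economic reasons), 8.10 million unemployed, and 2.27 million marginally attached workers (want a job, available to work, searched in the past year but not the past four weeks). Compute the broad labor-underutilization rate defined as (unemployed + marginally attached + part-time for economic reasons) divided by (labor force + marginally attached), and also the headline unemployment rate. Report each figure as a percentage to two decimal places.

Labor force = 117.68 + 8.10 = 125.78 million.
Numerator = 8.10 + 2.27 + 4.00 = 14.37 million.
Denominator = 125.78 + 2.27 = 128.05 million.
Broad rate = 14.37 / 128.05 = 11.22%.
Headline unemployment rate = 8.10 / 125.78 = 6.44%.

Broad underutilization rate ≈ 11.22%; headline unemployment rate ≈ 6.44%.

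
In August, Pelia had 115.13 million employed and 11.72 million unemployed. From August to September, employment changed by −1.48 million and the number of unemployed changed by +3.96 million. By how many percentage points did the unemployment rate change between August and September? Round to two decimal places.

The unemployment rate changed by +2.88 percentage points.

August: labor force = 115.13 + 11.72 = 126.85; u = 11.72/126.85 = 9.24%.
September: labor force = 113.65 + 15.68 = 129.33; u = 15.68/129.33 = 12.12%.
Change = 12.12% − 9.24% = +2.88 pp.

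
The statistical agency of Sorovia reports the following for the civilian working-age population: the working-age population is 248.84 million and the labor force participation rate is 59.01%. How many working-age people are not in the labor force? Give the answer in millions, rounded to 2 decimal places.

Share not in the labor force = 1 − 0.5901 = 0.4099.
Not in labor force = 0.4099 × 248.84 ≈ 102.00 million.

About 102.00 million are not in the labor force.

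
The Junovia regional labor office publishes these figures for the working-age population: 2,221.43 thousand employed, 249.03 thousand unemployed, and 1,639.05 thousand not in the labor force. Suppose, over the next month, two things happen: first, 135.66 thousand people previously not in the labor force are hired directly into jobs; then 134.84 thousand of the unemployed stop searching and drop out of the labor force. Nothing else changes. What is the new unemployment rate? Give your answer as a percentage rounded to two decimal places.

New unemployment rate ≈ 4.62%.

Initially, labor force = 2,221.43 + 249.03 = 2,470.46 thousand, so u = 249.03/2,470.46 = 10.08%.
After the first change, employed and labor force both rise by 135.66; unemployed unchanged → E = 2,357.09, U = 249.03, labor force = 2,606.12 thousand.
After the second change, unemployed and labor force both fall by 134.84 → E = 2,357.09, U = 114.19, labor force = 2,471.28 thousand.
New unemployment rate = 114.19 / 2,471.28 = 4.62%.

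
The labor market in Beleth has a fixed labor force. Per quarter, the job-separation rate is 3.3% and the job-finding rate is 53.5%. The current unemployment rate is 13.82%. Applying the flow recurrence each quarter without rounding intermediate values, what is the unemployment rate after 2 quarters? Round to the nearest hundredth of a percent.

Unemployment rate after two quarters ≈ 7.30%.

With a fixed labor force, u_{t+1} = u_t + s·(1−u_t) − f·u_t = u_t·(1−s−f) + s.
Here 1−s−f = 0.432 and s = 0.033.
u_1 = 0.138200 × 0.432 + 0.033 = 0.092702.
u_2 = 0.092702 × 0.432 + 0.033 = 0.073047.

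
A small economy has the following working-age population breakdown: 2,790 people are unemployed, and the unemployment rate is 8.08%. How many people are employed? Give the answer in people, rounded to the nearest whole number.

Labor force = U / u = 2,790 / 0.0808 ≈ 34,530.
Employed = labor force − unemployed = 34,530 − 2,790 = 31,740.

About 31,740 are employed.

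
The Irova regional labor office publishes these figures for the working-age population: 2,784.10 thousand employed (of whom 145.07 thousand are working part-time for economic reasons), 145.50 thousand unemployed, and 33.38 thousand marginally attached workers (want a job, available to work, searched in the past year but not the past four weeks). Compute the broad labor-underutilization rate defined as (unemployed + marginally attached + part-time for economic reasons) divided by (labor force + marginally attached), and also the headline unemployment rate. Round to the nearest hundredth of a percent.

Broad underutilization rate ≈ 10.93%; headline unemployment rate ≈ 4.97%.

Labor force = 2,784.10 + 145.50 = 2,929.60 thousand.
Numerator = 145.50 + 33.38 + 145.07 = 323.95 thousand.
Denominator = 2,929.60 + 33.38 = 2,962.98 thousand.
Broad rate = 323.95 / 2,962.98 = 10.93%.
Headline unemployment rate = 145.50 / 2,929.60 = 4.97%.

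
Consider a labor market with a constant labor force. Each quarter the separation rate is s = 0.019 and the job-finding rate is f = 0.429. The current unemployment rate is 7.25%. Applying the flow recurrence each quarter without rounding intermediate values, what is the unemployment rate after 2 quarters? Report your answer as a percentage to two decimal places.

With a fixed labor force, u_{t+1} = u_t + s·(1−u_t) − f·u_t = u_t·(1−s−f) + s.
Here 1−s−f = 0.552 and s = 0.019.
u_1 = 0.072500 × 0.552 + 0.019 = 0.059020.
u_2 = 0.059020 × 0.552 + 0.019 = 0.051579.

Unemployment rate after two quarters ≈ 5.16%.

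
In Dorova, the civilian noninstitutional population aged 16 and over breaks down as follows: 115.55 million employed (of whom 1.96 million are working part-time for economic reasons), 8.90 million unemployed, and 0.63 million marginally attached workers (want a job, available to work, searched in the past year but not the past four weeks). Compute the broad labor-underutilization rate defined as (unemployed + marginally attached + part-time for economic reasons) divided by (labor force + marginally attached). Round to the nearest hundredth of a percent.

Labor force = 115.55 + 8.90 = 124.45 million.
Numerator = 8.90 + 0.63 + 1.96 = 11.49 million.
Denominator = 124.45 + 0.63 = 125.08 million.
Broad rate = 11.49 / 125.08 = 9.19%.

Broad underutilization rate ≈ 9.19%.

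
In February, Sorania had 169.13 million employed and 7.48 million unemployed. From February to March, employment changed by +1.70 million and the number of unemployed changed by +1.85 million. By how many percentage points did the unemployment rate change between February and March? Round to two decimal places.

The unemployment rate changed by +0.94 percentage points.

February: labor force = 169.13 + 7.48 = 176.61; u = 7.48/176.61 = 4.24%.
March: labor force = 170.83 + 9.33 = 180.16; u = 9.33/180.16 = 5.18%.
Change = 5.18% − 4.24% = +0.94 pp.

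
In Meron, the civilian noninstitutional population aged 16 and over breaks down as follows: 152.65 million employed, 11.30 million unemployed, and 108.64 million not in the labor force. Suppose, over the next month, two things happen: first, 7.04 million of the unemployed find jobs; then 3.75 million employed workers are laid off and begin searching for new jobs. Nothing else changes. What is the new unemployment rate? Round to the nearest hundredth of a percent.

New unemployment rate ≈ 4.89%.

Initially, labor force = 152.65 + 11.30 = 163.95 million, so u = 11.30/163.95 = 6.89%.
After the first change, unemployed falls and employed rises by 7.04; labor force unchanged → E = 159.69, U = 4.26, labor force = 163.95 million.
After the second change, employed falls and unemployed rises by 3.75; labor force unchanged → E = 155.94, U = 8.01, labor force = 163.95 million.
New unemployment rate = 8.01 / 163.95 = 4.89%.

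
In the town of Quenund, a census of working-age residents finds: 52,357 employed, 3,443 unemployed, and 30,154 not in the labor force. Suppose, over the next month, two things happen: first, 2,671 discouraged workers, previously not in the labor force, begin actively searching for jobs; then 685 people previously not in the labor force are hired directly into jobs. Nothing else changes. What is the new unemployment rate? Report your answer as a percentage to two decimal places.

Initially, labor force = 52,357 + 3,443 = 55,800, so u = 3,443/55,800 = 6.17%.
After the first change, unemployed and labor force both rise by 2,671 → E = 52,357, U = 6,114, labor force = 58,471.
After the second change, employed and labor force both rise by 685; unemployed unchanged → E = 53,042, U = 6,114, labor force = 59,156.
New unemployment rate = 6,114 / 59,156 = 10.34%.

New unemployment rate ≈ 10.34%.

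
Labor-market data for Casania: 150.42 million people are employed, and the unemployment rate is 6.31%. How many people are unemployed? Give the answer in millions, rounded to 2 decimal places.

About 10.13 million are unemployed.

Let U be the number unemployed. The labor force is E + U, and U/(E+U) = 0.0631.
So U = 0.0631 × 150.42 / (1 − 0.0631) = 9.4915 / 0.9369 ≈ 10.13 million.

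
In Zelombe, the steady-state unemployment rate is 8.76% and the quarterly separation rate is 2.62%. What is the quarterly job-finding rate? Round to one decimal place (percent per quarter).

From u* = s/(s+f): f = s·(1−u)/u.
f = 2.62 × (1 − 0.0876) / 0.0876 = 2.3905 / 0.0876 ≈ 27.3% per quarter.

Job-finding rate ≈ 27.3% per quarter.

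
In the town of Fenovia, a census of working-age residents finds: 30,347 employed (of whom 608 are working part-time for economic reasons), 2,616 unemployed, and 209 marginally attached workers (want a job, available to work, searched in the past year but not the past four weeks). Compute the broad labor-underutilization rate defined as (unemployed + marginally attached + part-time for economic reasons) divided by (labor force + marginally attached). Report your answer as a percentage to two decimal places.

Labor force = 30,347 + 2,616 = 32,963.
Numerator = 2,616 + 209 + 608 = 3,433.
Denominator = 32,963 + 209 = 33,172.
Broad rate = 3,433 / 33,172 = 10.35%.

Broad underutilization rate ≈ 10.35%.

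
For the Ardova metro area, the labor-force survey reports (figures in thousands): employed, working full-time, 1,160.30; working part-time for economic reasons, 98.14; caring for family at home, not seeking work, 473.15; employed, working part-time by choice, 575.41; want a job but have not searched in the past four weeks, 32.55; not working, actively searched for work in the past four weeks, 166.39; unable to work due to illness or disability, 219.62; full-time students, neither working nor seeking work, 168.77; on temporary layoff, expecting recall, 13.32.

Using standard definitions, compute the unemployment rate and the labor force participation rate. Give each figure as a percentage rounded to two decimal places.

Unemployment rate ≈ 8.92%; labor force participation rate ≈ 69.25%.

Employed = 1,160.30 + 98.14 + 575.41 = 1,833.85 thousand (anyone who worked, including part-time for economic reasons, counts as employed).
Unemployed = 166.39 + 13.32 = 179.71 thousand (jobless and actively searching, or on temporary layoff).
Labor force = 1,833.85 + 179.71 = 2,013.56 thousand.
Not in labor force = 473.15 + 32.55 + 219.62 + 168.77 = 894.09 thousand (those not working and not actively searching are outside the labor force — including those who want a job but have given up searching).
Civilian working-age population = 2,013.56 + 894.09 = 2,907.65 thousand.
Unemployment rate = 179.71 / 2,013.56 = 8.92%.
Labor force participation rate = 2,013.56 / 2,907.65 = 69.25%.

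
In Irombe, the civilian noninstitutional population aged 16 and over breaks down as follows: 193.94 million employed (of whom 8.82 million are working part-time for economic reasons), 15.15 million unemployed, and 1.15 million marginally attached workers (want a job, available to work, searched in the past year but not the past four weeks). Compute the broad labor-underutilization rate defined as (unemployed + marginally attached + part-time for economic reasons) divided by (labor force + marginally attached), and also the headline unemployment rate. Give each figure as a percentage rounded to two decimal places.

Broad underutilization rate ≈ 11.95%; headline unemployment rate ≈ 7.25%.

Labor force = 193.94 + 15.15 = 209.09 million.
Numerator = 15.15 + 1.15 + 8.82 = 25.12 million.
Denominator = 209.09 + 1.15 = 210.24 million.
Broad rate = 25.12 / 210.24 = 11.95%.
Headline unemployment rate = 15.15 / 209.09 = 7.25%.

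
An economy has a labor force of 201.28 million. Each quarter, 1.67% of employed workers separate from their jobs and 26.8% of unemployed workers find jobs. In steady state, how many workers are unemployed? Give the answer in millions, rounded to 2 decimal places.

Steady-state unemployment rate u* = s/(s+f) = 1.67/(1.67+26.8) = 0.058658.
Unemployed = u* × labor force = 0.058658 × 201.28 ≈ 11.81 million.

About 11.81 million are unemployed in steady state.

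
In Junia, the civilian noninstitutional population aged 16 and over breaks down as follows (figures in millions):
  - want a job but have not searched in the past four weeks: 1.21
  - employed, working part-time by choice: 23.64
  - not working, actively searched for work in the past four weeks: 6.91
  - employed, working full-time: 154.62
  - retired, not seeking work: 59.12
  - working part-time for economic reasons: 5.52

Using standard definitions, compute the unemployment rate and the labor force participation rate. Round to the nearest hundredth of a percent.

Employed = 23.64 + 154.62 + 5.52 = 183.78 million (anyone who worked, including part-time for economic reasons, counts as employed).
Unemployed = 6.91 million.
Labor force = 183.78 + 6.91 = 190.69 million.
Not in labor force = 1.21 + 59.12 = 60.33 million (those not working and not actively searching are outside the labor force — including those who want a job but have given up searching).
Civilian working-age population = 190.69 + 60.33 = 251.02 million.
Unemployment rate = 6.91 / 190.69 = 3.62%.
Labor force participation rate = 190.69 / 251.02 = 75.97%.

Unemployment rate ≈ 3.62%; labor force participation rate ≈ 75.97%.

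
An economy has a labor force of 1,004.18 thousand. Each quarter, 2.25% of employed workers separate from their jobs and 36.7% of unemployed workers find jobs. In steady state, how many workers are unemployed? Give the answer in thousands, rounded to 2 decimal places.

Steady-state unemployment rate u* = s/(s+f) = 2.25/(2.25+36.7) = 0.057766.
Unemployed = u* × labor force = 0.057766 × 1,004.18 ≈ 58.01 thousand.

About 58.01 thousand are unemployed in steady state.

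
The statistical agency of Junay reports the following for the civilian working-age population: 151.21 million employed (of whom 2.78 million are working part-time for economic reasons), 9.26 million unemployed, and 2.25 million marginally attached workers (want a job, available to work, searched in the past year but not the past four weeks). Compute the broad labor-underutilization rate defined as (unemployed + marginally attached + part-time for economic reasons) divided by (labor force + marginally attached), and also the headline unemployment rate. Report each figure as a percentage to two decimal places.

Broad underutilization rate ≈ 8.78%; headline unemployment rate ≈ 5.77%.

Labor force = 151.21 + 9.26 = 160.47 million.
Numerator = 9.26 + 2.25 + 2.78 = 14.29 million.
Denominator = 160.47 + 2.25 = 162.72 million.
Broad rate = 14.29 / 162.72 = 8.78%.
Headline unemployment rate = 9.26 / 160.47 = 5.77%.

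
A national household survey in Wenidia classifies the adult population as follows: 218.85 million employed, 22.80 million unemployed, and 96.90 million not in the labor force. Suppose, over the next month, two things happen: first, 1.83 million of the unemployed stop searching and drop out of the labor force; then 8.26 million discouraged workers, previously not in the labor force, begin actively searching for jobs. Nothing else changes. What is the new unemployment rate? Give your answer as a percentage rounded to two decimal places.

Initially, labor force = 218.85 + 22.80 = 241.65 million, so u = 22.80/241.65 = 9.44%.
After the first change, unemployed and labor force both fall by 1.83 → E = 218.85, U = 20.97, labor force = 239.82 million.
After the second change, unemployed and labor force both rise by 8.26 → E = 218.85, U = 29.23, labor force = 248.08 million.
New unemployment rate = 29.23 / 248.08 = 11.78%.

New unemployment rate ≈ 11.78%.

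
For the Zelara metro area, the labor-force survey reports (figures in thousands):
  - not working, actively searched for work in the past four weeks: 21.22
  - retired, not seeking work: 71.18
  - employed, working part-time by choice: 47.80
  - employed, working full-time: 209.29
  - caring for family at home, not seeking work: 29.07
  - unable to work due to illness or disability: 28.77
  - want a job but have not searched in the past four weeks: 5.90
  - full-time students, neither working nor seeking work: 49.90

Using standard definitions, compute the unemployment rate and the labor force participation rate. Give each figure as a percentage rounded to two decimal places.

Unemployment rate ≈ 7.62%; labor force participation rate ≈ 60.09%.

Employed = 47.80 + 209.29 = 257.09 thousand.
Unemployed = 21.22 thousand.
Labor force = 257.09 + 21.22 = 278.31 thousand.
Not in labor force = 71.18 + 29.07 + 28.77 + 5.90 + 49.90 = 184.82 thousand (those not working and not actively searching are outside the labor force — including those who want a job but have given up searching).
Civilian working-age population = 278.31 + 184.82 = 463.13 thousand.
Unemployment rate = 21.22 / 278.31 = 7.62%.
Labor force participation rate = 278.31 / 463.13 = 60.09%.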